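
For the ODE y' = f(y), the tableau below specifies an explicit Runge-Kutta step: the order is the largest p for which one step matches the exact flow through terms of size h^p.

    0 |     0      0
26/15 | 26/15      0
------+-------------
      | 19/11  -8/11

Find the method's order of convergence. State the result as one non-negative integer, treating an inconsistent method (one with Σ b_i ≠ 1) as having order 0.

b = (19/11, -8/11)
c = (0, 26/15)
Σ b_i: 19/11·1 + (-8/11)·1 = 1 ✓
b·c: (-8/11)·26/15 = -208/165 ≠ 1/2 ⇒ order 1.

1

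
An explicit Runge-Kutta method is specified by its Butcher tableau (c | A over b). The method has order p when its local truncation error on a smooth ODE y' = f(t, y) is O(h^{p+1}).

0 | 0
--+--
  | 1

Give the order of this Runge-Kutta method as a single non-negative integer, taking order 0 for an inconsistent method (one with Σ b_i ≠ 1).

b = (1)
c = (0)
Σ b_i: 1·1 = 1 ✓; 1 stage ⇒ order 1.

1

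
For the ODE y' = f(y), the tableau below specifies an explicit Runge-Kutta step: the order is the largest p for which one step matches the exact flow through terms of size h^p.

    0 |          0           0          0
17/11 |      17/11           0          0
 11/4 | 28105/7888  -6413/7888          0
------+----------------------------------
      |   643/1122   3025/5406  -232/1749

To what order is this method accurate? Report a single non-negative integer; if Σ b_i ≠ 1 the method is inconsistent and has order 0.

3

b = (643/1122, 3025/5406, -232/1749)
c = (0, 17/11, 11/4)
Ac = (0, 0, -583/464)
Σ b_i: 643/1122·1 + 3025/5406·1 + (-232/1749)·1 = 1 ✓
b·c: 3025/5406·17/11 + (-232/1749)·11/4 = 1/2 ✓
b·c²: 3025/5406·289/121 + (-232/1749)·121/16 = 1/3 ✓
b·Ac: (-232/1749)·(-583/464) = 1/6 ✓; 3 stages ⇒ order 3.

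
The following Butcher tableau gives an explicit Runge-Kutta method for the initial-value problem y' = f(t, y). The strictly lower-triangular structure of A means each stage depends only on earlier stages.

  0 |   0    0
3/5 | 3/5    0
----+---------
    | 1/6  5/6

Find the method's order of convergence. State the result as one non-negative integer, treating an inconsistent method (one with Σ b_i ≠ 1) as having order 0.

2

b = (1/6, 5/6)
c = (0, 3/5)
Σ b_i: 1/6·1 + 5/6·1 = 1 ✓
b·c: 5/6·3/5 = 1/2 ✓; 2 stages ⇒ order 2.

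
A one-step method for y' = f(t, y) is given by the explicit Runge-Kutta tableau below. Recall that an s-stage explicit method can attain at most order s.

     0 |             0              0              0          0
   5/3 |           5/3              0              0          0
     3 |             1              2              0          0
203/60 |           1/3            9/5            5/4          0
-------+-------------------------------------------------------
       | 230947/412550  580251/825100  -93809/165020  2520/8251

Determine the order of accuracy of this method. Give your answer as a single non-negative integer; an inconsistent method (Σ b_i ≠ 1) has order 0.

b = (230947/412550, 580251/825100, -93809/165020, 2520/8251)
c = (0, 5/3, 3, 203/60)
Ac = (0, 0, 10/3, 27/4)
Σ b_i: 230947/412550·1 + 580251/825100·1 + (-93809/165020)·1 + 2520/8251·1 = 1 ✓
b·c: 580251/825100·5/3 + (-93809/165020)·3 + 2520/8251·203/60 = 1/2 ✓
b·c²: 580251/825100·25/9 + (-93809/165020)·9 + 2520/8251·41209/3600 = 1/3 ✓
b·Ac: (-93809/165020)·10/3 + 2520/8251·27/4 = 1/6 ✓
b·c³: 580251/825100·125/27 + (-93809/165020)·27 + 2520/8251·8365427/216000 = -3927653/14851800 ≠ 1/4 ⇒ order 3.
b·(c∘Ac): (-93809/165020)·10 + 2520/8251·1827/80 = 10646/8251 ≠ 1/8
b·Ac²: (-93809/165020)·50/9 + 2520/8251·65/4 = 268055/148518 ≠ 1/12
b·A²c: 2520/8251·25/6 = 10500/8251 ≠ 1/24

3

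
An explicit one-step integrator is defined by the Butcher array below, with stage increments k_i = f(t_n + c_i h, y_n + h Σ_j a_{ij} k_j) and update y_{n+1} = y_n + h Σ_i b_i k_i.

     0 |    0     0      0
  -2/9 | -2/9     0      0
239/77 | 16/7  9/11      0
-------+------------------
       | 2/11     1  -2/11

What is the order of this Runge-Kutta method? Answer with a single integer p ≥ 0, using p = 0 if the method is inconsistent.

b = (2/11, 1, -2/11)
c = (0, -2/9, 239/77)
Ac = (0, 0, -2/11)
Σ b_i: 2/11·1 + 1·1 + (-2/11)·1 = 1 ✓
b·c: 1·(-2/9) + (-2/11)·239/77 = -5996/7623 ≠ 1/2 ⇒ order 1.

1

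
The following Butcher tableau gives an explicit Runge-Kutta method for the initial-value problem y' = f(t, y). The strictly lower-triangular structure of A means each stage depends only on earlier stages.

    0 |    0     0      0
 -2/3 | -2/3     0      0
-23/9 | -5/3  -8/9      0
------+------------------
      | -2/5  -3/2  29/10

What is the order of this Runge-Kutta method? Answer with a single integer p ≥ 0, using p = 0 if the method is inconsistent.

1

b = (-2/5, -3/2, 29/10)
c = (0, -2/3, -23/9)
Ac = (0, 0, 16/27)
Σ b_i: (-2/5)·1 + (-3/2)·1 + 29/10·1 = 1 ✓
b·c: (-3/2)·(-2/3) + 29/10·(-23/9) = -577/90 ≠ 1/2 ⇒ order 1.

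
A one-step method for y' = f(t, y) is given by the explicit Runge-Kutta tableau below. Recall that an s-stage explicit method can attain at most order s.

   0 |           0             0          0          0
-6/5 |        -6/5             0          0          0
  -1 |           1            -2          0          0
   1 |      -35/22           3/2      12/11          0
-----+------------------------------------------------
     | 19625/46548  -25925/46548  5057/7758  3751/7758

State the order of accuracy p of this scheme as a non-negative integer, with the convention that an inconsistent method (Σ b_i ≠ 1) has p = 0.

b = (19625/46548, -25925/46548, 5057/7758, 3751/7758)
c = (0, -6/5, -1, 1)
Ac = (0, 0, 12/5, -159/55)
Σ b_i: 19625/46548·1 + (-25925/46548)·1 + 5057/7758·1 + 3751/7758·1 = 1 ✓
b·c: (-25925/46548)·(-6/5) + 5057/7758·(-1) + 3751/7758·1 = 1/2 ✓
b·c²: (-25925/46548)·36/25 + 5057/7758·1 + 3751/7758·1 = 1/3 ✓
b·Ac: 5057/7758·12/5 + 3751/7758·(-159/55) = 1/6 ✓
b·c³: (-25925/46548)·(-216/125) + 5057/7758·(-1) + 3751/7758·1 = 15401/19395 ≠ 1/4 ⇒ order 3.
b·(c∘Ac): 5057/7758·(-12/5) + 3751/7758·(-159/55) = -12767/4310 ≠ 1/8
b·Ac²: 5057/7758·(-72/25) + 3751/7758·894/275 = -395/1293 ≠ 1/12
b·A²c: 3751/7758·144/55 = 2728/2155 ≠ 1/24

3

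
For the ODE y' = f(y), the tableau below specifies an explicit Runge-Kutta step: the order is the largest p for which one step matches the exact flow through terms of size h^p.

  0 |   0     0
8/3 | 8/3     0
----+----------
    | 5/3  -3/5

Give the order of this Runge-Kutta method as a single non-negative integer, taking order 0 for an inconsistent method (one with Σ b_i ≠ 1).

0

b = (5/3, -3/5)
c = (0, 8/3)
Σ b_i: 5/3·1 + (-3/5)·1 = 16/15 ≠ 1 ⇒ order 0.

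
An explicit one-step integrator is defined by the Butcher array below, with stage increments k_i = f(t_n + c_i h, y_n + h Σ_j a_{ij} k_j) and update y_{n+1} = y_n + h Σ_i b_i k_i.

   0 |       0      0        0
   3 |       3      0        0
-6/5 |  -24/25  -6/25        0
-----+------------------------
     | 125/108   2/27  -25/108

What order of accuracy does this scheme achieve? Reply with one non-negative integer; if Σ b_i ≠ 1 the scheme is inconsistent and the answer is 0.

3

b = (125/108, 2/27, -25/108)
c = (0, 3, -6/5)
Ac = (0, 0, -18/25)
Σ b_i: 125/108·1 + 2/27·1 + (-25/108)·1 = 1 ✓
b·c: 2/27·3 + (-25/108)·(-6/5) = 1/2 ✓
b·c²: 2/27·9 + (-25/108)·36/25 = 1/3 ✓
b·Ac: (-25/108)·(-18/25) = 1/6 ✓; 3 stages ⇒ order 3.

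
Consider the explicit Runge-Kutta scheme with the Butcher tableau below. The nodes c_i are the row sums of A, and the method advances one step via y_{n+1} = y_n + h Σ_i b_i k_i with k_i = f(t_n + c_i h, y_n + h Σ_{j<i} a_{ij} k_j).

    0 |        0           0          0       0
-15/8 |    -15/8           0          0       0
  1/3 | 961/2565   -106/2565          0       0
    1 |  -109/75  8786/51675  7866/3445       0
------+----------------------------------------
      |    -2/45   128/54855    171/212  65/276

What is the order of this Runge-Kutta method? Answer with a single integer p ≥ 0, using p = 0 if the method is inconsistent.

4

b = (-2/45, 128/54855, 171/212, 65/276)
c = (0, -15/8, 1/3, 1)
Ac = (0, 0, 53/684, 23/52)
Σ b_i: (-2/45)·1 + 128/54855·1 + 171/212·1 + 65/276·1 = 1 ✓
b·c: 128/54855·(-15/8) + 171/212·1/3 + 65/276·1 = 1/2 ✓
b·c²: 128/54855·225/64 + 171/212·1/9 + 65/276·1 = 1/3 ✓
b·Ac: 171/212·53/684 + 65/276·23/52 = 1/6 ✓
b·c³: 128/54855·(-3375/512) + 171/212·1/27 + 65/276·1 = 1/4 ✓
b·(c∘Ac): 171/212·53/2052 + 65/276·23/52 = 1/8 ✓
b·Ac²: 171/212·(-265/1824) + 65/276·1771/2080 = 1/12 ✓
b·A²c: 65/276·23/130 = 1/24 ✓; 4 stages ⇒ order 4.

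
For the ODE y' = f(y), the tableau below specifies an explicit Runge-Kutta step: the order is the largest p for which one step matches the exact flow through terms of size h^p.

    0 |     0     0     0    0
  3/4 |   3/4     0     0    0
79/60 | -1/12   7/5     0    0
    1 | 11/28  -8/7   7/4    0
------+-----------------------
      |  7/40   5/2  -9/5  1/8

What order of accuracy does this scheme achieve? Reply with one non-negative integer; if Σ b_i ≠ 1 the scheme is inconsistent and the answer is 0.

b = (7/40, 5/2, -9/5, 1/8)
c = (0, 3/4, 79/60, 1)
Ac = (0, 0, 21/20, 2431/1680)
Σ b_i: 7/40·1 + 5/2·1 + (-9/5)·1 + 1/8·1 = 1 ✓
b·c: 5/2·3/4 + (-9/5)·79/60 + 1/8·1 = -37/100 ≠ 1/2 ⇒ order 1.

1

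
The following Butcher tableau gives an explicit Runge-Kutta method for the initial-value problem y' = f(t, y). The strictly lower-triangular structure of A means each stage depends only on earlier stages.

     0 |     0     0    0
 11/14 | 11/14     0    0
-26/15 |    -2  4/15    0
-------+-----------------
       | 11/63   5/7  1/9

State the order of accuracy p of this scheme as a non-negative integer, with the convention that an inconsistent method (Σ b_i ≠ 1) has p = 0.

1

b = (11/63, 5/7, 1/9)
c = (0, 11/14, -26/15)
Ac = (0, 0, 22/105)
Σ b_i: 11/63·1 + 5/7·1 + 1/9·1 = 1 ✓
b·c: 5/7·11/14 + 1/9·(-26/15) = 4877/13230 ≠ 1/2 ⇒ order 1.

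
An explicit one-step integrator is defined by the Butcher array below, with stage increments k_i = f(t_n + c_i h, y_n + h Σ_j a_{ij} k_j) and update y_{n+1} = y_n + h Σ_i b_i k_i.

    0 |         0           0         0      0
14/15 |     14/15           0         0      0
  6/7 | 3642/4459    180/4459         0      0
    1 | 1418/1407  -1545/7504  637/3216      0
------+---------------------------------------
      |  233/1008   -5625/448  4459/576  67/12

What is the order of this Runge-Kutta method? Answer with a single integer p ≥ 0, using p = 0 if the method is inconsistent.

b = (233/1008, -5625/448, 4459/576, 67/12)
c = (0, 14/15, 6/7, 1)
Ac = (0, 0, 24/637, -3/134)
Σ b_i: 233/1008·1 + (-5625/448)·1 + 4459/576·1 + 67/12·1 = 1 ✓
b·c: (-5625/448)·14/15 + 4459/576·6/7 + 67/12·1 = 1/2 ✓
b·c²: (-5625/448)·196/225 + 4459/576·36/49 + 67/12·1 = 1/3 ✓
b·Ac: 4459/576·24/637 + 67/12·(-3/134) = 1/6 ✓
b·c³: (-5625/448)·2744/3375 + 4459/576·216/343 + 67/12·1 = 1/4 ✓
b·(c∘Ac): 4459/576·144/4459 + 67/12·(-3/134) = 1/8 ✓
b·Ac²: 4459/576·16/455 + 67/12·(-34/1005) = 1/12 ✓
b·A²c: 67/12·1/134 = 1/24 ✓; 4 stages ⇒ order 4.

4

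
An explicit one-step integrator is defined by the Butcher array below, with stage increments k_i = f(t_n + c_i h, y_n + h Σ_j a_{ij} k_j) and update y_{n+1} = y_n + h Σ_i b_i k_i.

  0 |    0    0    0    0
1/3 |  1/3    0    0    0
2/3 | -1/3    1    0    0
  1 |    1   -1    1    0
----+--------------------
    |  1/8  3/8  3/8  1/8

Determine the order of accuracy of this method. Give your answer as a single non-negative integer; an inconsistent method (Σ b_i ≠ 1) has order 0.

b = (1/8, 3/8, 3/8, 1/8)
c = (0, 1/3, 2/3, 1)
Ac = (0, 0, 1/3, 1/3)
Σ b_i: 1/8·1 + 3/8·1 + 3/8·1 + 1/8·1 = 1 ✓
b·c: 3/8·1/3 + 3/8·2/3 + 1/8·1 = 1/2 ✓
b·c²: 3/8·1/9 + 3/8·4/9 + 1/8·1 = 1/3 ✓
b·Ac: 3/8·1/3 + 1/8·1/3 = 1/6 ✓
b·c³: 3/8·1/27 + 3/8·8/27 + 1/8·1 = 1/4 ✓
b·(c∘Ac): 3/8·2/9 + 1/8·1/3 = 1/8 ✓
b·Ac²: 3/8·1/9 + 1/8·1/3 = 1/12 ✓
b·A²c: 1/8·1/3 = 1/24 ✓; 4 stages ⇒ order 4.

4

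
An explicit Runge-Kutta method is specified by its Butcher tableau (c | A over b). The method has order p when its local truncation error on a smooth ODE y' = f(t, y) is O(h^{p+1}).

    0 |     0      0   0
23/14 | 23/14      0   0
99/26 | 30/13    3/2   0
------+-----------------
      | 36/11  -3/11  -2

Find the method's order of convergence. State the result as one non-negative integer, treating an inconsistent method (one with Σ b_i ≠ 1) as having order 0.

1

b = (36/11, -3/11, -2)
c = (0, 23/14, 99/26)
Ac = (0, 0, 69/28)
Σ b_i: 36/11·1 + (-3/11)·1 + (-2)·1 = 1 ✓
b·c: (-3/11)·23/14 + (-2)·99/26 = -16143/2002 ≠ 1/2 ⇒ order 1.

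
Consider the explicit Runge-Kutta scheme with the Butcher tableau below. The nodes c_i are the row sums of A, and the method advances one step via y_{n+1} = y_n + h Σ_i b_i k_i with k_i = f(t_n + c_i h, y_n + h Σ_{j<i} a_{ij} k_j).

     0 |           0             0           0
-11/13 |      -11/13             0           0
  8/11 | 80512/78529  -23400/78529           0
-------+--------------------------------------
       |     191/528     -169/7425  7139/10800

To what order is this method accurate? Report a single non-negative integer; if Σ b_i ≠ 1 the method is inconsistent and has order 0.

b = (191/528, -169/7425, 7139/10800)
c = (0, -11/13, 8/11)
Ac = (0, 0, 1800/7139)
Σ b_i: 191/528·1 + (-169/7425)·1 + 7139/10800·1 = 1 ✓
b·c: (-169/7425)·(-11/13) + 7139/10800·8/11 = 1/2 ✓
b·c²: (-169/7425)·121/169 + 7139/10800·64/121 = 1/3 ✓
b·Ac: 7139/10800·1800/7139 = 1/6 ✓; 3 stages ⇒ order 3.

3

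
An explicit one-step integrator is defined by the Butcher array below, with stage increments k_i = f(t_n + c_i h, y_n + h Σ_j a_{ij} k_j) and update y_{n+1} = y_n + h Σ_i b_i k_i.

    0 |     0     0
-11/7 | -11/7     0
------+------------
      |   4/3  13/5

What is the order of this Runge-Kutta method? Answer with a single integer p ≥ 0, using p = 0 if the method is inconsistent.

b = (4/3, 13/5)
c = (0, -11/7)
Σ b_i: 4/3·1 + 13/5·1 = 59/15 ≠ 1 ⇒ order 0.

0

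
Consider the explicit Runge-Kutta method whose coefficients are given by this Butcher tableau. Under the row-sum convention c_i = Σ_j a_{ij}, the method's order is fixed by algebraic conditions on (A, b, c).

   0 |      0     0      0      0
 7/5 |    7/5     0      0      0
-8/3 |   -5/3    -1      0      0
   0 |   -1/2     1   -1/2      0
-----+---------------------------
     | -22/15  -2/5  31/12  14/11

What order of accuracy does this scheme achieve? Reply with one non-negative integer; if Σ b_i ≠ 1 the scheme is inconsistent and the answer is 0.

0

b = (-22/15, -2/5, 31/12, 14/11)
c = (0, 7/5, -8/3, 0)
Ac = (0, 0, -7/5, 41/15)
Σ b_i: (-22/15)·1 + (-2/5)·1 + 31/12·1 + 14/11·1 = 1313/660 ≠ 1 ⇒ order 0.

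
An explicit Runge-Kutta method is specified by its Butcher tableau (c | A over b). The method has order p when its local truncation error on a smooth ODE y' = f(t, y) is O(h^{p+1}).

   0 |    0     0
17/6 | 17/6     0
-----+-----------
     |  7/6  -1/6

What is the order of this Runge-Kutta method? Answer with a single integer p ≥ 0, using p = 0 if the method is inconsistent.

1

b = (7/6, -1/6)
c = (0, 17/6)
Σ b_i: 7/6·1 + (-1/6)·1 = 1 ✓
b·c: (-1/6)·17/6 = -17/36 ≠ 1/2 ⇒ order 1.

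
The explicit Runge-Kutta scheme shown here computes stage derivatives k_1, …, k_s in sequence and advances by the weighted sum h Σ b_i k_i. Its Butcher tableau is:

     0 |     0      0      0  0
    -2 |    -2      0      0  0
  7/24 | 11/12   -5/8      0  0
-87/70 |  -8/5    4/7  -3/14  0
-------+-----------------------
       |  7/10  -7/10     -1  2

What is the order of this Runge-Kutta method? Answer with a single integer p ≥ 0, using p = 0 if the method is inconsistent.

1

b = (7/10, -7/10, -1, 2)
c = (0, -2, 7/24, -87/70)
Ac = (0, 0, 5/4, -135/112)
Σ b_i: 7/10·1 + (-7/10)·1 + (-1)·1 + 2·1 = 1 ✓
b·c: (-7/10)·(-2) + (-1)·7/24 + 2·(-87/70) = -1157/840 ≠ 1/2 ⇒ order 1.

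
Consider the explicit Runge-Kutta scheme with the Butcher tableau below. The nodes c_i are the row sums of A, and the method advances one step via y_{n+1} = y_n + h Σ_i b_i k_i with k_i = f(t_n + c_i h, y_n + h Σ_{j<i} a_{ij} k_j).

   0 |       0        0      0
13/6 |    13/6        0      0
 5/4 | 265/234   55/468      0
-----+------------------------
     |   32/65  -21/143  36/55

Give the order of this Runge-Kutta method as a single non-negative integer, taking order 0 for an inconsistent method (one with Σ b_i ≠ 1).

3

b = (32/65, -21/143, 36/55)
c = (0, 13/6, 5/4)
Ac = (0, 0, 55/216)
Σ b_i: 32/65·1 + (-21/143)·1 + 36/55·1 = 1 ✓
b·c: (-21/143)·13/6 + 36/55·5/4 = 1/2 ✓
b·c²: (-21/143)·169/36 + 36/55·25/16 = 1/3 ✓
b·Ac: 36/55·55/216 = 1/6 ✓; 3 stages ⇒ order 3.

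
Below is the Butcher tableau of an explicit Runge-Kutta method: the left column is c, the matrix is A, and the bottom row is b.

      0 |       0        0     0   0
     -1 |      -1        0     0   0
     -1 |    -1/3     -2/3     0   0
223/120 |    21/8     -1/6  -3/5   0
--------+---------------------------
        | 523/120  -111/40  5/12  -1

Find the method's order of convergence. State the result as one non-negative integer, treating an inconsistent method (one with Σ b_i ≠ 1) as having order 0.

b = (523/120, -111/40, 5/12, -1)
c = (0, -1, -1, 223/120)
Ac = (0, 0, 2/3, 23/30)
Σ b_i: 523/120·1 + (-111/40)·1 + 5/12·1 + (-1)·1 = 1 ✓
b·c: (-111/40)·(-1) + 5/12·(-1) + (-1)·223/120 = 1/2 ✓
b·c²: (-111/40)·1 + 5/12·1 + (-1)·49729/14400 = -83689/14400 ≠ 1/3 ⇒ order 2.
b·Ac: 5/12·2/3 + (-1)·23/30 = -22/45 ≠ 1/6

2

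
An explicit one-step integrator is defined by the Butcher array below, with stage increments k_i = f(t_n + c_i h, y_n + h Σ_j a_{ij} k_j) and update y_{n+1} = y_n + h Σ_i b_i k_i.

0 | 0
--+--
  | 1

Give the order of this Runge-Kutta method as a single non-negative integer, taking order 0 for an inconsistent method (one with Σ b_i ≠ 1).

b = (1)
c = (0)
Σ b_i: 1·1 = 1 ✓; 1 stage ⇒ order 1.

1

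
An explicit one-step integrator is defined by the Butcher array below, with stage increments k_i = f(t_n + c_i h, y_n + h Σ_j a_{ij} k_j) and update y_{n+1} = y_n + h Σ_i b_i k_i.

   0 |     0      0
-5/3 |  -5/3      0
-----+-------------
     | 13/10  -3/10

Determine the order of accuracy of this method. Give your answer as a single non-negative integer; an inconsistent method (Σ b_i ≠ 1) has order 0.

b = (13/10, -3/10)
c = (0, -5/3)
Σ b_i: 13/10·1 + (-3/10)·1 = 1 ✓
b·c: (-3/10)·(-5/3) = 1/2 ✓; 2 stages ⇒ order 2.

2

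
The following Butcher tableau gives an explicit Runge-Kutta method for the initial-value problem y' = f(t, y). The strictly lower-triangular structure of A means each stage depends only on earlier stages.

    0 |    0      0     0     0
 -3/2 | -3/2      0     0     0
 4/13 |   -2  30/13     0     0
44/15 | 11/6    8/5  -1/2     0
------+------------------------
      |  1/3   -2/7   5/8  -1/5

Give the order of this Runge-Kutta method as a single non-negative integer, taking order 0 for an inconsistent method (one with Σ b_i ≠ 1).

b = (1/3, -2/7, 5/8, -1/5)
c = (0, -3/2, 4/13, 44/15)
Ac = (0, 0, -45/13, -166/65)
Σ b_i: 1/3·1 + (-2/7)·1 + 5/8·1 + (-1/5)·1 = 397/840 ≠ 1 ⇒ order 0.

0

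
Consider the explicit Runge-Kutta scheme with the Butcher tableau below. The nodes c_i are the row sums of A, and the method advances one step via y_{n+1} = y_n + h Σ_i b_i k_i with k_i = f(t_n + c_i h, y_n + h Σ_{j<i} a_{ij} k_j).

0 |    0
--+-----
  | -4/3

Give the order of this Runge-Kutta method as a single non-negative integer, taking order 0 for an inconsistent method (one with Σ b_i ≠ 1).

0

b = (-4/3)
c = (0)
Σ b_i: (-4/3)·1 = -4/3 ≠ 1 ⇒ order 0.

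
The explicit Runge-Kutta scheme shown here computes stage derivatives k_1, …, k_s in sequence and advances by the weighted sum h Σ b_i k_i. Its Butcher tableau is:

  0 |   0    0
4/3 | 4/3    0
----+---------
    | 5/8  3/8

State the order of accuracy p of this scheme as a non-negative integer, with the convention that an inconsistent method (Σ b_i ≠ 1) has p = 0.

b = (5/8, 3/8)
c = (0, 4/3)
Σ b_i: 5/8·1 + 3/8·1 = 1 ✓
b·c: 3/8·4/3 = 1/2 ✓; 2 stages ⇒ order 2.

2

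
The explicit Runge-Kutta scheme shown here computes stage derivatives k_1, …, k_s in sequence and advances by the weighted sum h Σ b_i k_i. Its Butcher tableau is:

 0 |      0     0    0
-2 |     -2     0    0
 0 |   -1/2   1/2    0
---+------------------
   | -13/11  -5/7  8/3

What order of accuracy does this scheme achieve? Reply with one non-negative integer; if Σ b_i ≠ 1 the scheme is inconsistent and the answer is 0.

b = (-13/11, -5/7, 8/3)
c = (0, -2, 0)
Ac = (0, 0, -1)
Σ b_i: (-13/11)·1 + (-5/7)·1 + 8/3·1 = 178/231 ≠ 1 ⇒ order 0.

0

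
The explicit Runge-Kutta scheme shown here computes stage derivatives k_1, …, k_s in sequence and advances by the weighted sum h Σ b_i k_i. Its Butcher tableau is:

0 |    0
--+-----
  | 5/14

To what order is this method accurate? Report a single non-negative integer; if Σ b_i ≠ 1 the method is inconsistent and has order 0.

0

b = (5/14)
c = (0)
Σ b_i: 5/14·1 = 5/14 ≠ 1 ⇒ order 0.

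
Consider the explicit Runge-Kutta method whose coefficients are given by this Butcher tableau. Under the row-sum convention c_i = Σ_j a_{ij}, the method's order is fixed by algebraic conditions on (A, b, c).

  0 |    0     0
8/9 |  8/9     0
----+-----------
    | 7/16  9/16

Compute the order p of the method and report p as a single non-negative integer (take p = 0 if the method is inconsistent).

2

b = (7/16, 9/16)
c = (0, 8/9)
Σ b_i: 7/16·1 + 9/16·1 = 1 ✓
b·c: 9/16·8/9 = 1/2 ✓; 2 stages ⇒ order 2.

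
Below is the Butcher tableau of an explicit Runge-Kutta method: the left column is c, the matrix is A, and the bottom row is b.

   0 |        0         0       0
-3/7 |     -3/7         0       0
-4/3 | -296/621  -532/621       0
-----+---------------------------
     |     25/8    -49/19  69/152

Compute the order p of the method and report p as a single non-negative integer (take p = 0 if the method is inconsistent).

b = (25/8, -49/19, 69/152)
c = (0, -3/7, -4/3)
Ac = (0, 0, 76/207)
Σ b_i: 25/8·1 + (-49/19)·1 + 69/152·1 = 1 ✓
b·c: (-49/19)·(-3/7) + 69/152·(-4/3) = 1/2 ✓
b·c²: (-49/19)·9/49 + 69/152·16/9 = 1/3 ✓
b·Ac: 69/152·76/207 = 1/6 ✓; 3 stages ⇒ order 3.

3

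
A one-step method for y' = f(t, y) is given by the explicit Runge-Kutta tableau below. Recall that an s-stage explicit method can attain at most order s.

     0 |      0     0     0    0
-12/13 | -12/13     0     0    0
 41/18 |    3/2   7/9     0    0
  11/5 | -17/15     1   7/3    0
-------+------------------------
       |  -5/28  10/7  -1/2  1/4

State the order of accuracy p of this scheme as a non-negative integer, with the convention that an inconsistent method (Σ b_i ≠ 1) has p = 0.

1

b = (-5/28, 10/7, -1/2, 1/4)
c = (0, -12/13, 41/18, 11/5)
Ac = (0, 0, -28/39, 3083/702)
Σ b_i: (-5/28)·1 + 10/7·1 + (-1/2)·1 + 1/4·1 = 1 ✓
b·c: 10/7·(-12/13) + (-1/2)·41/18 + 1/4·11/5 = -15623/8190 ≠ 1/2 ⇒ order 1.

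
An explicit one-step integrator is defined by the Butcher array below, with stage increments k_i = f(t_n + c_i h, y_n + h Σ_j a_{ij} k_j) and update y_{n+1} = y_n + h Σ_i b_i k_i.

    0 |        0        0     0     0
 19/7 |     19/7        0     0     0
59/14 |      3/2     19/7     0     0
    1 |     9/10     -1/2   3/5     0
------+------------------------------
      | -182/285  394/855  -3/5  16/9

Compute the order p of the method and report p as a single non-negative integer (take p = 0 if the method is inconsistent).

b = (-182/285, 394/855, -3/5, 16/9)
c = (0, 19/7, 59/14, 1)
Ac = (0, 0, 361/49, 41/35)
Σ b_i: (-182/285)·1 + 394/855·1 + (-3/5)·1 + 16/9·1 = 1 ✓
b·c: 394/855·19/7 + (-3/5)·59/14 + 16/9·1 = 1/2 ✓
b·c²: 394/855·361/49 + (-3/5)·3481/196 + 16/9·1 = -329/60 ≠ 1/3 ⇒ order 2.
b·Ac: (-3/5)·361/49 + 16/9·41/35 = -1031/441 ≠ 1/6

2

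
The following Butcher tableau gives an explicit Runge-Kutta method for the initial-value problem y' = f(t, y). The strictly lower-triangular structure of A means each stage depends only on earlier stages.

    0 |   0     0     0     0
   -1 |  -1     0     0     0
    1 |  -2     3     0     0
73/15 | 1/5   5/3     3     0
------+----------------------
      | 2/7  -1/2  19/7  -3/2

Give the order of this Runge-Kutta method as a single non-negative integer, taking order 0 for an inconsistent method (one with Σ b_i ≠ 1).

1

b = (2/7, -1/2, 19/7, -3/2)
c = (0, -1, 1, 73/15)
Ac = (0, 0, -3, 4/3)
Σ b_i: 2/7·1 + (-1/2)·1 + 19/7·1 + (-3/2)·1 = 1 ✓
b·c: (-1/2)·(-1) + 19/7·1 + (-3/2)·73/15 = -143/35 ≠ 1/2 ⇒ order 1.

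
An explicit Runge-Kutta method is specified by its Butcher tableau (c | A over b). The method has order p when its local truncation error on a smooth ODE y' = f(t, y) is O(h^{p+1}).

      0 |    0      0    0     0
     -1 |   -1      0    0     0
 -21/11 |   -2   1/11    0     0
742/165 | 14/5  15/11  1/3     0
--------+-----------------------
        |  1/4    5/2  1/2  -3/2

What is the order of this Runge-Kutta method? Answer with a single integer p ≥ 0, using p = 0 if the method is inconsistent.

0

b = (1/4, 5/2, 1/2, -3/2)
c = (0, -1, -21/11, 742/165)
Ac = (0, 0, -1/11, -2)
Σ b_i: 1/4·1 + 5/2·1 + 1/2·1 + (-3/2)·1 = 7/4 ≠ 1 ⇒ order 0.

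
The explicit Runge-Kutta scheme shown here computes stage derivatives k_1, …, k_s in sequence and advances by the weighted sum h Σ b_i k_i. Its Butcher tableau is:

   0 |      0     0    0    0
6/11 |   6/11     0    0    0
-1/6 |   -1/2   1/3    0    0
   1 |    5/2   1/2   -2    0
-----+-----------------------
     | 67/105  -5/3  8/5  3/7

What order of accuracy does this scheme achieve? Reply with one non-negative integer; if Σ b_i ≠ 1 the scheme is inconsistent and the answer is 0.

b = (67/105, -5/3, 8/5, 3/7)
c = (0, 6/11, -1/6, 1)
Ac = (0, 0, 2/11, 20/33)
Σ b_i: 67/105·1 + (-5/3)·1 + 8/5·1 + 3/7·1 = 1 ✓
b·c: (-5/3)·6/11 + 8/5·(-1/6) + 3/7·1 = -863/1155 ≠ 1/2 ⇒ order 1.

1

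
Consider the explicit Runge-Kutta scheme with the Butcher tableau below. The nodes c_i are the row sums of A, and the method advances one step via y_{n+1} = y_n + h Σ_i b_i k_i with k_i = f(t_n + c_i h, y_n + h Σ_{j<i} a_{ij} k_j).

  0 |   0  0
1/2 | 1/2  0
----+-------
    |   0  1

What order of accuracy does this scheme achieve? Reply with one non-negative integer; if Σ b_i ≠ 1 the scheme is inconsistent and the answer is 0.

b = (0, 1)
c = (0, 1/2)
Σ b_i: 1·1 = 1 ✓
b·c: 1·1/2 = 1/2 ✓; 2 stages ⇒ order 2.

2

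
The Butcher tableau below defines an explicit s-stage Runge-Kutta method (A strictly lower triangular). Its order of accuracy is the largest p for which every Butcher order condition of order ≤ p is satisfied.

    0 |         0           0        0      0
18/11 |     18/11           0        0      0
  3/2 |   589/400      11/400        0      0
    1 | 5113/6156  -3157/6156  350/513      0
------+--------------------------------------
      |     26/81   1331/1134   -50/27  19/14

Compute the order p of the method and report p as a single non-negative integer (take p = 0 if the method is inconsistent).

b = (26/81, 1331/1134, -50/27, 19/14)
c = (0, 18/11, 3/2, 1)
Ac = (0, 0, 9/200, 7/38)
Σ b_i: 26/81·1 + 1331/1134·1 + (-50/27)·1 + 19/14·1 = 1 ✓
b·c: 1331/1134·18/11 + (-50/27)·3/2 + 19/14·1 = 1/2 ✓
b·c²: 1331/1134·324/121 + (-50/27)·9/4 + 19/14·1 = 1/3 ✓
b·Ac: (-50/27)·9/200 + 19/14·7/38 = 1/6 ✓
b·c³: 1331/1134·5832/1331 + (-50/27)·27/8 + 19/14·1 = 1/4 ✓
b·(c∘Ac): (-50/27)·27/400 + 19/14·7/38 = 1/8 ✓
b·Ac²: (-50/27)·81/1100 + 19/14·203/1254 = 1/12 ✓
b·A²c: 19/14·7/228 = 1/24 ✓; 4 stages ⇒ order 4.

4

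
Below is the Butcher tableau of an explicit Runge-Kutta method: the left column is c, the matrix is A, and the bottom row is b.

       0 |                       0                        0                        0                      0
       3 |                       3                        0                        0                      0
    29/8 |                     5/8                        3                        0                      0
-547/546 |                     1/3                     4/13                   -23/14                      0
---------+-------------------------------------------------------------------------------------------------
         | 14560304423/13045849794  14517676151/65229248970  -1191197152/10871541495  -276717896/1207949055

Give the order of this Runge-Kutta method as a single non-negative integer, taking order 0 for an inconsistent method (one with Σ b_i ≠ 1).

3

b = (14560304423/13045849794, 14517676151/65229248970, -1191197152/10871541495, -276717896/1207949055)
c = (0, 3, 29/8, -547/546)
Ac = (0, 0, 9, -7327/1456)
Σ b_i: 14560304423/13045849794·1 + 14517676151/65229248970·1 + (-1191197152/10871541495)·1 + (-276717896/1207949055)·1 = 1 ✓
b·c: 14517676151/65229248970·3 + (-1191197152/10871541495)·29/8 + (-276717896/1207949055)·(-547/546) = 1/2 ✓
b·c²: 14517676151/65229248970·9 + (-1191197152/10871541495)·841/64 + (-276717896/1207949055)·299209/298116 = 1/3 ✓
b·Ac: (-1191197152/10871541495)·9 + (-276717896/1207949055)·(-7327/1456) = 1/6 ✓
b·c³: 14517676151/65229248970·27 + (-1191197152/10871541495)·24389/512 + (-276717896/1207949055)·(-163667323/162771336) = 9689373241865/9497378650032 ≠ 1/4 ⇒ order 3.
b·(c∘Ac): (-1191197152/10871541495)·261/8 + (-276717896/1207949055)·4007869/794976 = -13711588985/2899077732 ≠ 1/8
b·Ac²: (-1191197152/10871541495)·27 + (-276717896/1207949055)·(-219203/11648) = 5228626285/3865436976 ≠ 1/12
b·A²c: (-276717896/1207949055)·(-207/14) = 1363823916/402649685 ≠ 1/24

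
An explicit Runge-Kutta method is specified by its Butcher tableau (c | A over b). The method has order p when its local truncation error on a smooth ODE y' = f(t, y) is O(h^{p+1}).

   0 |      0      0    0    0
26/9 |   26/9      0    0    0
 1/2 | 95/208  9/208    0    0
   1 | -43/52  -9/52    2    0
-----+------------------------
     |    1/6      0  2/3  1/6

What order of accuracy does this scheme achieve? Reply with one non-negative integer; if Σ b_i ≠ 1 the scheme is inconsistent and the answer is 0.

b = (1/6, 0, 2/3, 1/6)
c = (0, 26/9, 1/2, 1)
Ac = (0, 0, 1/8, 1/2)
Σ b_i: 1/6·1 + 2/3·1 + 1/6·1 = 1 ✓
b·c: 2/3·1/2 + 1/6·1 = 1/2 ✓
b·c²: 2/3·1/4 + 1/6·1 = 1/3 ✓
b·Ac: 2/3·1/8 + 1/6·1/2 = 1/6 ✓
b·c³: 2/3·1/8 + 1/6·1 = 1/4 ✓
b·(c∘Ac): 2/3·1/16 + 1/6·1/2 = 1/8 ✓
b·Ac²: 2/3·13/36 + 1/6·(-17/18) = 1/12 ✓
b·A²c: 1/6·1/4 = 1/24 ✓; 4 stages ⇒ order 4.

4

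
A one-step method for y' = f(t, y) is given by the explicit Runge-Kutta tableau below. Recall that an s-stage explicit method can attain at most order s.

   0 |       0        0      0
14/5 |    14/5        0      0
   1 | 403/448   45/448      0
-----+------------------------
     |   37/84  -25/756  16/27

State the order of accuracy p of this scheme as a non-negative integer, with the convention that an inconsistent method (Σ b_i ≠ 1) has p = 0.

b = (37/84, -25/756, 16/27)
c = (0, 14/5, 1)
Ac = (0, 0, 9/32)
Σ b_i: 37/84·1 + (-25/756)·1 + 16/27·1 = 1 ✓
b·c: (-25/756)·14/5 + 16/27·1 = 1/2 ✓
b·c²: (-25/756)·196/25 + 16/27·1 = 1/3 ✓
b·Ac: 16/27·9/32 = 1/6 ✓; 3 stages ⇒ order 3.

3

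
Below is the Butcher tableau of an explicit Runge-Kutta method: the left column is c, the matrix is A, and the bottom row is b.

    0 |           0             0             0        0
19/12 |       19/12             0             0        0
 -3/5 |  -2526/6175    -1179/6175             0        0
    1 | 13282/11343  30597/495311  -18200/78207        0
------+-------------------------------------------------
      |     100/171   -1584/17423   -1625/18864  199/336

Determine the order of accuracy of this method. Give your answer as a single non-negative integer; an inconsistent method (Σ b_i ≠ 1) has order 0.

b = (100/171, -1584/17423, -1625/18864, 199/336)
c = (0, 19/12, -3/5, 1)
Ac = (0, 0, -393/1300, 189/796)
Σ b_i: 100/171·1 + (-1584/17423)·1 + (-1625/18864)·1 + 199/336·1 = 1 ✓
b·c: (-1584/17423)·19/12 + (-1625/18864)·(-3/5) + 199/336·1 = 1/2 ✓
b·c²: (-1584/17423)·361/144 + (-1625/18864)·9/25 + 199/336·1 = 1/3 ✓
b·Ac: (-1625/18864)·(-393/1300) + 199/336·189/796 = 1/6 ✓
b·c³: (-1584/17423)·6859/1728 + (-1625/18864)·(-27/125) + 199/336·1 = 1/4 ✓
b·(c∘Ac): (-1625/18864)·1179/6500 + 199/336·189/796 = 1/8 ✓
b·Ac²: (-1625/18864)·(-2489/5200) + 199/336·679/9552 = 1/12 ✓
b·A²c: 199/336·14/199 = 1/24 ✓; 4 stages ⇒ order 4.

4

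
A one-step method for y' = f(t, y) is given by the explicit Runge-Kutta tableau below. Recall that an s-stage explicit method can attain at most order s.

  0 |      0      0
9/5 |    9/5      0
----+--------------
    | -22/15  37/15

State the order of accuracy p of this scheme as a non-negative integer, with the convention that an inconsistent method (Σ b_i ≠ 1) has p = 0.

b = (-22/15, 37/15)
c = (0, 9/5)
Σ b_i: (-22/15)·1 + 37/15·1 = 1 ✓
b·c: 37/15·9/5 = 111/25 ≠ 1/2 ⇒ order 1.

1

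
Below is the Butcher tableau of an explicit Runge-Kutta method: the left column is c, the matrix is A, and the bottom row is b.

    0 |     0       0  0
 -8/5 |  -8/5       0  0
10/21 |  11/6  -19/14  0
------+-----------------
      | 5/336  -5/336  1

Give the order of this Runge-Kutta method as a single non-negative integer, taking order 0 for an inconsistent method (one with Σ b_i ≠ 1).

b = (5/336, -5/336, 1)
c = (0, -8/5, 10/21)
Ac = (0, 0, 76/35)
Σ b_i: 5/336·1 + (-5/336)·1 + 1·1 = 1 ✓
b·c: (-5/336)·(-8/5) + 1·10/21 = 1/2 ✓
b·c²: (-5/336)·64/25 + 1·100/441 = 416/2205 ≠ 1/3 ⇒ order 2.
b·Ac: 1·76/35 = 76/35 ≠ 1/6

2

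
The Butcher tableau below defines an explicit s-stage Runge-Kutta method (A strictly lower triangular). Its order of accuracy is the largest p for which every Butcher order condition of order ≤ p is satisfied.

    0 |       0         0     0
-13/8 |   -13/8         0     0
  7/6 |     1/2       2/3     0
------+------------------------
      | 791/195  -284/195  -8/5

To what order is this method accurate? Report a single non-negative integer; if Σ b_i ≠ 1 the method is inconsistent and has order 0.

b = (791/195, -284/195, -8/5)
c = (0, -13/8, 7/6)
Ac = (0, 0, -13/12)
Σ b_i: 791/195·1 + (-284/195)·1 + (-8/5)·1 = 1 ✓
b·c: (-284/195)·(-13/8) + (-8/5)·7/6 = 1/2 ✓
b·c²: (-284/195)·169/64 + (-8/5)·49/36 = -4337/720 ≠ 1/3 ⇒ order 2.
b·Ac: (-8/5)·(-13/12) = 26/15 ≠ 1/6

2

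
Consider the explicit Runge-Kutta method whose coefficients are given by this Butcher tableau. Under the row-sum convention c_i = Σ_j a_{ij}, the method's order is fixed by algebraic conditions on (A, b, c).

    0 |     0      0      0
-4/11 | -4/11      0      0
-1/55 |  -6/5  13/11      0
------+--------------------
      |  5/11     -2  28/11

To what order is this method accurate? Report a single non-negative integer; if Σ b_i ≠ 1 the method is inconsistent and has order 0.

b = (5/11, -2, 28/11)
c = (0, -4/11, -1/55)
Ac = (0, 0, -52/121)
Σ b_i: 5/11·1 + (-2)·1 + 28/11·1 = 1 ✓
b·c: (-2)·(-4/11) + 28/11·(-1/55) = 412/605 ≠ 1/2 ⇒ order 1.

1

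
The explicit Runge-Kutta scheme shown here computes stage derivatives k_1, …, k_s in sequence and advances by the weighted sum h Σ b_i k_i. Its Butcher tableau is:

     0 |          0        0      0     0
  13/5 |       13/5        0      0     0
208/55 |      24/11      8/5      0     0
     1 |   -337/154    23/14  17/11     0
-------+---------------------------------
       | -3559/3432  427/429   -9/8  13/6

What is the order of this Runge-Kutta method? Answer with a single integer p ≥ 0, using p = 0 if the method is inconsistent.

b = (-3559/3432, 427/429, -9/8, 13/6)
c = (0, 13/5, 208/55, 1)
Ac = (0, 0, 104/25, 85683/8470)
Σ b_i: (-3559/3432)·1 + 427/429·1 + (-9/8)·1 + 13/6·1 = 1 ✓
b·c: 427/429·13/5 + (-9/8)·208/55 + 13/6·1 = 1/2 ✓
b·c²: 427/429·169/25 + (-9/8)·43264/3025 + 13/6·1 = -26117/3630 ≠ 1/3 ⇒ order 2.
b·Ac: (-9/8)·104/25 + 13/6·85683/8470 = 1460069/84700 ≠ 1/6

2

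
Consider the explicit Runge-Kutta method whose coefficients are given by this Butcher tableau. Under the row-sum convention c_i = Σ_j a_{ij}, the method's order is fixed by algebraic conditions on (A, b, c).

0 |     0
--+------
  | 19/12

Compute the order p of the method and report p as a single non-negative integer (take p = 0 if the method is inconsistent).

0

b = (19/12)
c = (0)
Σ b_i: 19/12·1 = 19/12 ≠ 1 ⇒ order 0.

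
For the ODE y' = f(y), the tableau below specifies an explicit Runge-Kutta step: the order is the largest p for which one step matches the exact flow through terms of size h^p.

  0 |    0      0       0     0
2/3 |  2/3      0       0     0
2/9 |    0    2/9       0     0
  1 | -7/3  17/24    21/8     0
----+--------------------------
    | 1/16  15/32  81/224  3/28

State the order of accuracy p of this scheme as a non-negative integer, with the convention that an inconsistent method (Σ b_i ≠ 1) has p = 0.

b = (1/16, 15/32, 81/224, 3/28)
c = (0, 2/3, 2/9, 1)
Ac = (0, 0, 4/27, 19/18)
Σ b_i: 1/16·1 + 15/32·1 + 81/224·1 + 3/28·1 = 1 ✓
b·c: 15/32·2/3 + 81/224·2/9 + 3/28·1 = 1/2 ✓
b·c²: 15/32·4/9 + 81/224·4/81 + 3/28·1 = 1/3 ✓
b·Ac: 81/224·4/27 + 3/28·19/18 = 1/6 ✓
b·c³: 15/32·8/27 + 81/224·8/729 + 3/28·1 = 1/4 ✓
b·(c∘Ac): 81/224·8/243 + 3/28·19/18 = 1/8 ✓
b·Ac²: 81/224·8/81 + 3/28·4/9 = 1/12 ✓
b·A²c: 3/28·7/18 = 1/24 ✓; 4 stages ⇒ order 4.

4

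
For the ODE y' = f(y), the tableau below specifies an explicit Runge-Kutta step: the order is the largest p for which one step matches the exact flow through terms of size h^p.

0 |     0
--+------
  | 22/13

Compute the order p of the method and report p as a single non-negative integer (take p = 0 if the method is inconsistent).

0

b = (22/13)
c = (0)
Σ b_i: 22/13·1 = 22/13 ≠ 1 ⇒ order 0.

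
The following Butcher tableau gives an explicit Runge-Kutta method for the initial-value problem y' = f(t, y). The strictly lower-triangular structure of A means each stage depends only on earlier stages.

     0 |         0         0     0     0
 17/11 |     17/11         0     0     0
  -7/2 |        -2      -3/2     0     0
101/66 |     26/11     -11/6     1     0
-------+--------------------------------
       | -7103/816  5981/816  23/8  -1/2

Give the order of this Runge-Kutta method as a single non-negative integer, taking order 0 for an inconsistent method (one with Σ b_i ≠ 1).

2

b = (-7103/816, 5981/816, 23/8, -1/2)
c = (0, 17/11, -7/2, 101/66)
Ac = (0, 0, -51/22, -19/3)
Σ b_i: (-7103/816)·1 + 5981/816·1 + 23/8·1 + (-1/2)·1 = 1 ✓
b·c: 5981/816·17/11 + 23/8·(-7/2) + (-1/2)·101/66 = 1/2 ✓
b·c²: 5981/816·289/121 + 23/8·49/4 + (-1/2)·10201/4356 = 1796561/34848 ≠ 1/3 ⇒ order 2.
b·Ac: 23/8·(-51/22) + (-1/2)·(-19/3) = -1847/528 ≠ 1/6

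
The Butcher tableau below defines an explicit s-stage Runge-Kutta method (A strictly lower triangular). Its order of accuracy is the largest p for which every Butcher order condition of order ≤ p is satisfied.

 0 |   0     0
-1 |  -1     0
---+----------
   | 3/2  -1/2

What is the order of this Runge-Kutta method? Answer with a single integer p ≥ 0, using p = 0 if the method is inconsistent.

2

b = (3/2, -1/2)
c = (0, -1)
Σ b_i: 3/2·1 + (-1/2)·1 = 1 ✓
b·c: (-1/2)·(-1) = 1/2 ✓; 2 stages ⇒ order 2.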